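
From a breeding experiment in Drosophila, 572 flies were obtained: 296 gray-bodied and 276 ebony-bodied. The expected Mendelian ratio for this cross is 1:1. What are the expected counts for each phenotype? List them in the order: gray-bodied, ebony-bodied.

286, 286

Under the 1:1 hypothesis (Σ ratio = 2, N = 572):
  gray-bodied: 572 × 1/2 = 286
  ebony-bodied: 572 × 1/2 = 286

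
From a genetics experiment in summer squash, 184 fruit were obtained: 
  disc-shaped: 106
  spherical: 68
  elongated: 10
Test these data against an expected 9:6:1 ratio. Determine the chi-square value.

Expected counts for N = 184 under a 9:6:1 ratio (total parts = 16):
  disc-shaped: 184 × 9/16 = 103.5
  spherical: 184 × 6/16 = 69
  elongated: 184 × 1/16 = 11.5
χ² = Σ (O − E)² / E
  disc-shaped: (106 − 103.5)² / 103.5 = 0.0604
  spherical: (68 − 69)² / 69 = 0.0145
  elongated: (10 − 11.5)² / 11.5 = 0.1957
χ² = 0.0604 + 0.0145 + 0.1957 = 0.2706 ≈ 0.271

0.271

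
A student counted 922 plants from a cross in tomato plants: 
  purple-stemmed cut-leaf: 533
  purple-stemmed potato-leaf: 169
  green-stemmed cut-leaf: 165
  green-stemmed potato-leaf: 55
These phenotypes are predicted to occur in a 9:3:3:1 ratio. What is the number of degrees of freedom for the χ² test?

A goodness-of-fit test with 4 phenotype classes has df = 4 − 1 = 3.

3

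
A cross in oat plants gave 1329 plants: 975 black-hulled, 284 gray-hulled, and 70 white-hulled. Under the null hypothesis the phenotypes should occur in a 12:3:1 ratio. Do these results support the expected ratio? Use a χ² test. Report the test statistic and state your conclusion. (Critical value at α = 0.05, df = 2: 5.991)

7.392; not consistent

Under the 12:3:1 hypothesis (Σ ratio = 16, N = 1329):
  black-hulled: 1329 × 12/16 = 996.75
  gray-hulled: 1329 × 3/16 = 249.1875
  white-hulled: 1329 × 1/16 = 83.0625
χ² = Σ (O − E)² / E
  black-hulled: (975 − 996.75)² / 996.75 = 0.4746
  gray-hulled: (284 − 249.1875)² / 249.1875 = 4.8634
  white-hulled: (70 − 83.0625)² / 83.0625 = 2.0542
χ² = 0.4746 + 4.8634 + 2.0542 = 7.3922 ≈ 7.392
Degrees of freedom = 3 − 1 = 2; critical value at α = 0.05 is 5.991.
Since 7.392 > 5.991, we reject the null hypothesis — the data do not fit the 12:3:1 ratio.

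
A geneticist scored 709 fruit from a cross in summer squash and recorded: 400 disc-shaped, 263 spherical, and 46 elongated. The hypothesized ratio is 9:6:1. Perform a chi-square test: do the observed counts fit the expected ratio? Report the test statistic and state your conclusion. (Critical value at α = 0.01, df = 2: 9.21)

Under the 9:6:1 hypothesis (Σ ratio = 16, N = 709):
  disc-shaped: 709 × 9/16 = 398.8125
  spherical: 709 × 6/16 = 265.875
  elongated: 709 × 1/16 = 44.3125
χ² = Σ (O − E)² / E
  disc-shaped: (400 − 398.8125)² / 398.8125 = 0.0035
  spherical: (263 − 265.875)² / 265.875 = 0.0311
  elongated: (46 − 44.3125)² / 44.3125 = 0.0643
χ² = 0.0035 + 0.0311 + 0.0643 = 0.0989 ≈ 0.099
Degrees of freedom = 3 − 1 = 2; critical value at α = 0.01 is 9.21.
Since 0.099 < 9.21, we fail to reject the null hypothesis — the data are consistent with the 9:6:1 ratio.

0.099; consistent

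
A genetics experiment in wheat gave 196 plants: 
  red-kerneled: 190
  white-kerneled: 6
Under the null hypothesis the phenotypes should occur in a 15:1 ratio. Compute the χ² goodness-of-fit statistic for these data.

Total ratio parts = 16. Expected numbers out of 196:
  red-kerneled: 196 × 15/16 = 183.75
  white-kerneled: 196 × 1/16 = 12.25
χ² = Σ (O − E)² / E
  red-kerneled: (190 − 183.75)² / 183.75 = 0.2126
  white-kerneled: (6 − 12.25)² / 12.25 = 3.1888
χ² = 0.2126 + 3.1888 = 3.4014 ≈ 3.401

3.401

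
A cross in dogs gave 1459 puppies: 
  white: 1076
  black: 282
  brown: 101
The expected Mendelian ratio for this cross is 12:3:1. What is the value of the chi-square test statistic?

Expected counts for N = 1459 under a 12:3:1 ratio (total parts = 16):
  white: 1459 × 12/16 = 1094.25
  black: 1459 × 3/16 = 273.5625
  brown: 1459 × 1/16 = 91.1875
χ² = Σ (O − E)² / E
  white: (1076 − 1094.25)² / 1094.25 = 0.3044
  black: (282 − 273.5625)² / 273.5625 = 0.2602
  brown: (101 − 91.1875)² / 91.1875 = 1.0559
χ² = 0.3044 + 0.2602 + 1.0559 = 1.6205 ≈ 1.621

1.621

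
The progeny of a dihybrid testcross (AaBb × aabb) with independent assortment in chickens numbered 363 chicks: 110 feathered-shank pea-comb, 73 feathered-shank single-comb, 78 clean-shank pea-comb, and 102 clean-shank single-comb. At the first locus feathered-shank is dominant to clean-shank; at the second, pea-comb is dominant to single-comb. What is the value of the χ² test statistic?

A dihybrid testcross with independent assortment gives a 1:1:1:1 ratio.
Under the 1:1:1:1 hypothesis (Σ ratio = 4, N = 363):
  feathered-shank pea-comb: 363 × 1/4 = 90.75
  feathered-shank single-comb: 363 × 1/4 = 90.75
  clean-shank pea-comb: 363 × 1/4 = 90.75
  clean-shank single-comb: 363 × 1/4 = 90.75
χ² = Σ (O − E)² / E
  feathered-shank pea-comb: (110 − 90.75)² / 90.75 = 4.0833
  feathered-shank single-comb: (73 − 90.75)² / 90.75 = 3.4718
  clean-shank pea-comb: (78 − 90.75)² / 90.75 = 1.7913
  clean-shank single-comb: (102 − 90.75)² / 90.75 = 1.3946
χ² = 4.0833 + 3.4718 + 1.7913 + 1.3946 = 10.741

10.741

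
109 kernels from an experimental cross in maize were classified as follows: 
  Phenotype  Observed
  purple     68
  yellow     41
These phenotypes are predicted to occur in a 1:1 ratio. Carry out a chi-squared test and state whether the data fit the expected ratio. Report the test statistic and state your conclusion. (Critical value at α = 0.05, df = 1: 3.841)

6.688; not consistent

Total ratio parts = 2. Expected numbers out of 109:
  purple: 109 × 1/2 = 54.5
  yellow: 109 × 1/2 = 54.5
χ² = Σ (O − E)² / E
  purple: (68 − 54.5)² / 54.5 = 3.3440
  yellow: (41 − 54.5)² / 54.5 = 3.3440
χ² = 3.3440 + 3.3440 = 6.688
Degrees of freedom = 2 − 1 = 1; critical value at α = 0.05 is 3.841.
Since 6.688 > 3.841, we reject the null hypothesis — the data do not fit the 1:1 ratio.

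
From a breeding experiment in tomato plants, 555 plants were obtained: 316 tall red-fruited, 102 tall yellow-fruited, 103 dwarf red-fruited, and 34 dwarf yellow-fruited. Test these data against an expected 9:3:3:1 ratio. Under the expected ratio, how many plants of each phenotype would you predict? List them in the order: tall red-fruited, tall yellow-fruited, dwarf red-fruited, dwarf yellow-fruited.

Expected counts for N = 555 under a 9:3:3:1 ratio (total parts = 16):
  tall red-fruited: 555 × 9/16 = 312.1875
  tall yellow-fruited: 555 × 3/16 = 104.0625
  dwarf red-fruited: 555 × 3/16 = 104.0625
  dwarf yellow-fruited: 555 × 1/16 = 34.6875

312.1875, 104.0625, 104.0625, 34.6875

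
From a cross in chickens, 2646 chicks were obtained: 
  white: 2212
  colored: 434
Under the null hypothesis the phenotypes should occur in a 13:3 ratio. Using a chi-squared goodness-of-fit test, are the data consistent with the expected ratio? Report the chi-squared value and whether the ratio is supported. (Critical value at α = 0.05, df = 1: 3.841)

9.575; not consistent

The 13:3 ratio has 16 parts, so with N = 2646 the expected counts are:
  white: 2646 × 13/16 = 2149.875
  colored: 2646 × 3/16 = 496.125
χ² = Σ (O − E)² / E
  white: (2212 − 2149.875)² / 2149.875 = 1.7952
  colored: (434 − 496.125)² / 496.125 = 7.7793
χ² = 1.7952 + 7.7793 = 9.5745 ≈ 9.575
Degrees of freedom = 2 − 1 = 1; critical value at α = 0.05 is 3.841.
Since 9.575 > 3.841, we reject the null hypothesis — the data do not fit the 13:3 ratio.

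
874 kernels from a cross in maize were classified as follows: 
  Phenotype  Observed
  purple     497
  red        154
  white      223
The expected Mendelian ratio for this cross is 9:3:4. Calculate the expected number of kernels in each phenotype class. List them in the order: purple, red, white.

491.625, 163.875, 218.5

Total ratio parts = 16. Expected numbers out of 874:
  purple: 874 × 9/16 = 491.625
  red: 874 × 3/16 = 163.875
  white: 874 × 4/16 = 218.5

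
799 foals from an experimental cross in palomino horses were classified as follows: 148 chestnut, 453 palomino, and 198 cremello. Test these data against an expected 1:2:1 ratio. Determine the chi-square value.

20.587

The 1:2:1 ratio has 4 parts, so with N = 799 the expected counts are:
  chestnut: 799 × 1/4 = 199.75
  palomino: 799 × 2/4 = 399.5
  cremello: 799 × 1/4 = 199.75
χ² = Σ (O − E)² / E
  chestnut: (148 − 199.75)² / 199.75 = 13.4071
  palomino: (453 − 399.5)² / 399.5 = 7.1646
  cremello: (198 − 199.75)² / 199.75 = 0.0153
χ² = 13.4071 + 7.1646 + 0.0153 = 20.587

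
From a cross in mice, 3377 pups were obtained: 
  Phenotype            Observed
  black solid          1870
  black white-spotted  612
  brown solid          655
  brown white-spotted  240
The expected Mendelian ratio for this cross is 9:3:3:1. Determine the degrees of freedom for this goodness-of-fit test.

A goodness-of-fit test with 4 phenotype classes has df = 4 − 1 = 3.

3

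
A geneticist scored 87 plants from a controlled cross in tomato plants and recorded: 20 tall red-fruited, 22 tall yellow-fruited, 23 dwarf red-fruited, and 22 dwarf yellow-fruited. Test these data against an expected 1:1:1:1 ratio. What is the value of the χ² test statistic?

0.218

Expected counts for N = 87 under a 1:1:1:1 ratio (total parts = 4):
  tall red-fruited: 87 × 1/4 = 21.75
  tall yellow-fruited: 87 × 1/4 = 21.75
  dwarf red-fruited: 87 × 1/4 = 21.75
  dwarf yellow-fruited: 87 × 1/4 = 21.75
χ² = Σ (O − E)² / E
  tall red-fruited: (20 − 21.75)² / 21.75 = 0.1408
  tall yellow-fruited: (22 − 21.75)² / 21.75 = 0.0029
  dwarf red-fruited: (23 − 21.75)² / 21.75 = 0.0718
  dwarf yellow-fruited: (22 − 21.75)² / 21.75 = 0.0029
χ² = 0.1408 + 0.0029 + 0.0718 + 0.0029 = 0.2184 ≈ 0.218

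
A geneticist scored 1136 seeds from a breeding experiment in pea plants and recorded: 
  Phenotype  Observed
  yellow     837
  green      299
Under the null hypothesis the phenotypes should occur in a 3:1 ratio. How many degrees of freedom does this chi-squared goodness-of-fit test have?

A goodness-of-fit test with 2 phenotype classes has df = 2 − 1 = 1.

1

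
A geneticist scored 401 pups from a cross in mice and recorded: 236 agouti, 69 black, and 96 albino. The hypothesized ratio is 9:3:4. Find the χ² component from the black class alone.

0.509

Under the 9:3:4 hypothesis (Σ ratio = 16, N = 401):
  agouti: 401 × 9/16 = 225.5625
  black: 401 × 3/16 = 75.1875
  albino: 401 × 4/16 = 100.25
Contribution of black: (69 − 75.1875)² / 75.1875 = 0.5092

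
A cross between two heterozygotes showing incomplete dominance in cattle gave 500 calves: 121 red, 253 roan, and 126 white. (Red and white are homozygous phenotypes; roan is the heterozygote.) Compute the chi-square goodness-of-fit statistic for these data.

0.172

With incomplete dominance, a heterozygote × heterozygote cross gives a 1:2:1 phenotypic ratio.
Under the 1:2:1 hypothesis (Σ ratio = 4, N = 500):
  red: 500 × 1/4 = 125
  roan: 500 × 2/4 = 250
  white: 500 × 1/4 = 125
χ² = Σ (O − E)² / E
  red: (121 − 125)² / 125 = 0.1280
  roan: (253 − 250)² / 250 = 0.0360
  white: (126 − 125)² / 125 = 0.0080
χ² = 0.1280 + 0.0360 + 0.0080 = 0.172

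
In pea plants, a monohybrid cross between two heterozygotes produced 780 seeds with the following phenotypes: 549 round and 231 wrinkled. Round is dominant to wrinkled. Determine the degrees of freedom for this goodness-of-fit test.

1

For a monohybrid cross between heterozygotes with complete dominance, the expected phenotypic ratio is 3:1.
A goodness-of-fit test with 2 phenotype classes has df = 2 − 1 = 1.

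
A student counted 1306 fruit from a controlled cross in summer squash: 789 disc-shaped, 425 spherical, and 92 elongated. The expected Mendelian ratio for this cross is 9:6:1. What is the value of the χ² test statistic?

13.904

The 9:6:1 ratio has 16 parts, so with N = 1306 the expected counts are:
  disc-shaped: 1306 × 9/16 = 734.625
  spherical: 1306 × 6/16 = 489.75
  elongated: 1306 × 1/16 = 81.625
χ² = Σ (O − E)² / E
  disc-shaped: (789 − 734.625)² / 734.625 = 4.0247
  spherical: (425 − 489.75)² / 489.75 = 8.5606
  elongated: (92 − 81.625)² / 81.625 = 1.3187
χ² = 4.0247 + 8.5606 + 1.3187 = 13.904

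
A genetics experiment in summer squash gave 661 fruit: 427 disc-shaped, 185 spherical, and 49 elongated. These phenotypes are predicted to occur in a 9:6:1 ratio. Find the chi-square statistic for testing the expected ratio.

Under the 9:6:1 hypothesis (Σ ratio = 16, N = 661):
  disc-shaped: 661 × 9/16 = 371.8125
  spherical: 661 × 6/16 = 247.875
  elongated: 661 × 1/16 = 41.3125
χ² = Σ (O − E)² / E
  disc-shaped: (427 − 371.8125)² / 371.8125 = 8.1914
  spherical: (185 − 247.875)² / 247.875 = 15.9486
  elongated: (49 − 41.3125)² / 41.3125 = 1.4305
χ² = 8.1914 + 15.9486 + 1.4305 = 25.5705 ≈ 25.571

25.571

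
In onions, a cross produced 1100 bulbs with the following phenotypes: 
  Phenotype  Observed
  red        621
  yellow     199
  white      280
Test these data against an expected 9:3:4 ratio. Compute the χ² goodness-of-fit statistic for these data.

Expected counts for N = 1100 under a 9:3:4 ratio (total parts = 16):
  red: 1100 × 9/16 = 618.75
  yellow: 1100 × 3/16 = 206.25
  white: 1100 × 4/16 = 275
χ² = Σ (O − E)² / E
  red: (621 − 618.75)² / 618.75 = 0.0082
  yellow: (199 − 206.25)² / 206.25 = 0.2548
  white: (280 − 275)² / 275 = 0.0909
χ² = 0.0082 + 0.2548 + 0.0909 = 0.3539 ≈ 0.354

0.354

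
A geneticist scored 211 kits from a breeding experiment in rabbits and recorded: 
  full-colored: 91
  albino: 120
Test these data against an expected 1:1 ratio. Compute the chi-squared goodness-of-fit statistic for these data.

3.986

The 1:1 ratio has 2 parts, so with N = 211 the expected counts are:
  full-colored: 211 × 1/2 = 105.5
  albino: 211 × 1/2 = 105.5
χ² = Σ (O − E)² / E
  full-colored: (91 − 105.5)² / 105.5 = 1.9929
  albino: (120 − 105.5)² / 105.5 = 1.9929
χ² = 1.9929 + 1.9929 = 3.9858 ≈ 3.986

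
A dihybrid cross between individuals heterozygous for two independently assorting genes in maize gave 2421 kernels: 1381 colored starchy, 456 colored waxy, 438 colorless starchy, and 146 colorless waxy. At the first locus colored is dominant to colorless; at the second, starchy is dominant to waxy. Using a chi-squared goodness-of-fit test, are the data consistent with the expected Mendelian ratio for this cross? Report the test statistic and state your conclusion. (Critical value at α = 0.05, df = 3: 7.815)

1.026; consistent

A dihybrid F₂ with independent assortment and complete dominance at both loci gives a 9:3:3:1 phenotypic ratio.
Total ratio parts = 16. Expected numbers out of 2421:
  colored starchy: 2421 × 9/16 = 1361.8125
  colored waxy: 2421 × 3/16 = 453.9375
  colorless starchy: 2421 × 3/16 = 453.9375
  colorless waxy: 2421 × 1/16 = 151.3125
χ² = Σ (O − E)² / E
  colored starchy: (1381 − 1361.8125)² / 1361.8125 = 0.2703
  colored waxy: (456 − 453.9375)² / 453.9375 = 0.0094
  colorless starchy: (438 − 453.9375)² / 453.9375 = 0.5596
  colorless waxy: (146 − 151.3125)² / 151.3125 = 0.1865
χ² = 0.2703 + 0.0094 + 0.5596 + 0.1865 = 1.0258 ≈ 1.026
Degrees of freedom = 4 − 1 = 3; critical value at α = 0.05 is 7.815.
Since 1.026 < 7.815, we fail to reject the null hypothesis — the data are consistent with the 9:3:3:1 ratio.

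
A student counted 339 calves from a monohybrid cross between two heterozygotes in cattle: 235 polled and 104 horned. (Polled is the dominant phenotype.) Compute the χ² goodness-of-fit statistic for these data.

5.830

For a monohybrid cross between heterozygotes with complete dominance, the expected phenotypic ratio is 3:1.
Expected counts for N = 339 under a 3:1 ratio (total parts = 4):
  polled: 339 × 3/4 = 254.25
  horned: 339 × 1/4 = 84.75
χ² = Σ (O − E)² / E
  polled: (235 − 254.25)² / 254.25 = 1.4575
  horned: (104 − 84.75)² / 84.75 = 4.3724
χ² = 1.4575 + 4.3724 = 5.8299 ≈ 5.830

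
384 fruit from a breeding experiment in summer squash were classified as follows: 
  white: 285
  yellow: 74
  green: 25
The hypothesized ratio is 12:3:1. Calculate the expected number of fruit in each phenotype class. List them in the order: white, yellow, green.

Expected counts for N = 384 under a 12:3:1 ratio (total parts = 16):
  white: 384 × 12/16 = 288
  yellow: 384 × 3/16 = 72
  green: 384 × 1/16 = 24

288, 72, 24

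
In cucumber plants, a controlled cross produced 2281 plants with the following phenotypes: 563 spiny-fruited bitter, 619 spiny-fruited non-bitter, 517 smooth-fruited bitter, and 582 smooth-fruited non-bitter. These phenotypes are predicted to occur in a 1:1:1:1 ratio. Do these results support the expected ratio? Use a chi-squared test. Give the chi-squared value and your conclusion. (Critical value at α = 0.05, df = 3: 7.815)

The 1:1:1:1 ratio has 4 parts, so with N = 2281 the expected counts are:
  spiny-fruited bitter: 2281 × 1/4 = 570.25
  spiny-fruited non-bitter: 2281 × 1/4 = 570.25
  smooth-fruited bitter: 2281 × 1/4 = 570.25
  smooth-fruited non-bitter: 2281 × 1/4 = 570.25
χ² = Σ (O − E)² / E
  spiny-fruited bitter: (563 − 570.25)² / 570.25 = 0.0922
  spiny-fruited non-bitter: (619 − 570.25)² / 570.25 = 4.1676
  smooth-fruited bitter: (517 − 570.25)² / 570.25 = 4.9725
  smooth-fruited non-bitter: (582 − 570.25)² / 570.25 = 0.2421
χ² = 0.0922 + 4.1676 + 4.9725 + 0.2421 = 9.4744 ≈ 9.474
Degrees of freedom = 4 − 1 = 3; critical value at α = 0.05 is 7.815.
Since 9.474 > 7.815, we reject the null hypothesis — the data do not fit the 1:1:1:1 ratio.

9.474; not consistent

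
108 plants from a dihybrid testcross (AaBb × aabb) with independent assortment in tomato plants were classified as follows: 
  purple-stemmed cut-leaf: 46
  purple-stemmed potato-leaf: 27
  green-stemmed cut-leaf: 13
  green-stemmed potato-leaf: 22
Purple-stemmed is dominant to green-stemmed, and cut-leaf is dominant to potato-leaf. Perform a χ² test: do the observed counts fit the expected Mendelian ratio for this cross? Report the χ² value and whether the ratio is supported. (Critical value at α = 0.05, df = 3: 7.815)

A dihybrid testcross with independent assortment gives a 1:1:1:1 ratio.
Expected counts for N = 108 under a 1:1:1:1 ratio (total parts = 4):
  purple-stemmed cut-leaf: 108 × 1/4 = 27
  purple-stemmed potato-leaf: 108 × 1/4 = 27
  green-stemmed cut-leaf: 108 × 1/4 = 27
  green-stemmed potato-leaf: 108 × 1/4 = 27
χ² = Σ (O − E)² / E
  purple-stemmed cut-leaf: (46 − 27)² / 27 = 13.3704
  purple-stemmed potato-leaf: (27 − 27)² / 27 = 0.0000
  green-stemmed cut-leaf: (13 − 27)² / 27 = 7.2593
  green-stemmed potato-leaf: (22 − 27)² / 27 = 0.9259
χ² = 13.3704 + 0.0000 + 7.2593 + 0.9259 = 21.5556 ≈ 21.556
Degrees of freedom = 4 − 1 = 3; critical value at α = 0.05 is 7.815.
Since 21.556 > 7.815, we reject the null hypothesis — the data do not fit the 1:1:1:1 ratio.

21.556; not consistent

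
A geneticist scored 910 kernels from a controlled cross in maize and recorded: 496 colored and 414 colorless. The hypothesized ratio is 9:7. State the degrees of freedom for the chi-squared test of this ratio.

A goodness-of-fit test with 2 phenotype classes has df = 2 − 1 = 1.

1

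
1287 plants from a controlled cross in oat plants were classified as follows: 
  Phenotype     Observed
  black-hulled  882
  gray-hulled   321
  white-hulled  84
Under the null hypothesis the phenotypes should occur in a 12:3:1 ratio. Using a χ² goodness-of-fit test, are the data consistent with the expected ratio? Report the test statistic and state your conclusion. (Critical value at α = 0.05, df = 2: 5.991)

33.653; not consistent

The 12:3:1 ratio has 16 parts, so with N = 1287 the expected counts are:
  black-hulled: 1287 × 12/16 = 965.25
  gray-hulled: 1287 × 3/16 = 241.3125
  white-hulled: 1287 × 1/16 = 80.4375
χ² = Σ (O − E)² / E
  black-hulled: (882 − 965.25)² / 965.25 = 7.1801
  gray-hulled: (321 − 241.3125)² / 241.3125 = 26.3148
  white-hulled: (84 − 80.4375)² / 80.4375 = 0.1578
χ² = 7.1801 + 26.3148 + 0.1578 = 33.6527 ≈ 33.653
Degrees of freedom = 3 − 1 = 2; critical value at α = 0.05 is 5.991.
Since 33.653 > 5.991, we reject the null hypothesis — the data do not fit the 12:3:1 ratio.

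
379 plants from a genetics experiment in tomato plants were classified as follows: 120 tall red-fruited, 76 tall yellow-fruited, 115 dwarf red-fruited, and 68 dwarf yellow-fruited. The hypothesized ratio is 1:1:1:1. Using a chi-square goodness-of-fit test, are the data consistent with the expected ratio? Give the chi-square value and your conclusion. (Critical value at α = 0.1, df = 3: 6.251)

The 1:1:1:1 ratio has 4 parts, so with N = 379 the expected counts are:
  tall red-fruited: 379 × 1/4 = 94.75
  tall yellow-fruited: 379 × 1/4 = 94.75
  dwarf red-fruited: 379 × 1/4 = 94.75
  dwarf yellow-fruited: 379 × 1/4 = 94.75
χ² = Σ (O − E)² / E
  tall red-fruited: (120 − 94.75)² / 94.75 = 6.7289
  tall yellow-fruited: (76 − 94.75)² / 94.75 = 3.7104
  dwarf red-fruited: (115 − 94.75)² / 94.75 = 4.3278
  dwarf yellow-fruited: (68 − 94.75)² / 94.75 = 7.5521
χ² = 6.7289 + 3.7104 + 4.3278 + 7.5521 = 22.3192 ≈ 22.319
Degrees of freedom = 4 − 1 = 3; critical value at α = 0.1 is 6.251.
Since 22.319 > 6.251, we reject the null hypothesis — the data do not fit the 1:1:1:1 ratio.

22.319; not consistent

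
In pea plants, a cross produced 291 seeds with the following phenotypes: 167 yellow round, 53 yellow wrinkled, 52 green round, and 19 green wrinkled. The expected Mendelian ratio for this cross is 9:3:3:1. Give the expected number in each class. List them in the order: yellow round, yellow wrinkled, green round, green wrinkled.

Expected counts for N = 291 under a 9:3:3:1 ratio (total parts = 16):
  yellow round: 291 × 9/16 = 163.6875
  yellow wrinkled: 291 × 3/16 = 54.5625
  green round: 291 × 3/16 = 54.5625
  green wrinkled: 291 × 1/16 = 18.1875

163.6875, 54.5625, 54.5625, 18.1875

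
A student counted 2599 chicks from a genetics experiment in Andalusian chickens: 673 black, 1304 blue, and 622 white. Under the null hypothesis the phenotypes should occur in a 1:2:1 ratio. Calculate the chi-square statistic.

2.033

Total ratio parts = 4. Expected numbers out of 2599:
  black: 2599 × 1/4 = 649.75
  blue: 2599 × 2/4 = 1299.5
  white: 2599 × 1/4 = 649.75
χ² = Σ (O − E)² / E
  black: (673 − 649.75)² / 649.75 = 0.8320
  blue: (1304 − 1299.5)² / 1299.5 = 0.0156
  white: (622 − 649.75)² / 649.75 = 1.1852
χ² = 0.8320 + 0.0156 + 1.1852 = 2.0328 ≈ 2.033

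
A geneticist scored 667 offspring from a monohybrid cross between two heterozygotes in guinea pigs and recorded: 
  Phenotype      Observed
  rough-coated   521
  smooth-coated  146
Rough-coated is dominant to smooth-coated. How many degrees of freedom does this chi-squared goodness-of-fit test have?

1

For a monohybrid cross between heterozygotes with complete dominance, the expected phenotypic ratio is 3:1.
A goodness-of-fit test with 2 phenotype classes has df = 2 − 1 = 1.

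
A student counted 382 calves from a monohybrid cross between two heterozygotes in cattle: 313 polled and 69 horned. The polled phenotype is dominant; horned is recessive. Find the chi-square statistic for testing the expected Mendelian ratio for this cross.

9.805

For a monohybrid cross between heterozygotes with complete dominance, the expected phenotypic ratio is 3:1.
Total ratio parts = 4. Expected numbers out of 382:
  polled: 382 × 3/4 = 286.5
  horned: 382 × 1/4 = 95.5
χ² = Σ (O − E)² / E
  polled: (313 − 286.5)² / 286.5 = 2.4511
  horned: (69 − 95.5)² / 95.5 = 7.3534
χ² = 2.4511 + 7.3534 = 9.8045 ≈ 9.805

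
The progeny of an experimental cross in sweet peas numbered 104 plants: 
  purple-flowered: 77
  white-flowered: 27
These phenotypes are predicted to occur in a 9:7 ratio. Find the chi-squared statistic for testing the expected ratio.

13.372

Total ratio parts = 16. Expected numbers out of 104:
  purple-flowered: 104 × 9/16 = 58.5
  white-flowered: 104 × 7/16 = 45.5
χ² = Σ (O − E)² / E
  purple-flowered: (77 − 58.5)² / 58.5 = 5.8504
  white-flowered: (27 − 45.5)² / 45.5 = 7.5220
χ² = 5.8504 + 7.5220 = 13.3724 ≈ 13.372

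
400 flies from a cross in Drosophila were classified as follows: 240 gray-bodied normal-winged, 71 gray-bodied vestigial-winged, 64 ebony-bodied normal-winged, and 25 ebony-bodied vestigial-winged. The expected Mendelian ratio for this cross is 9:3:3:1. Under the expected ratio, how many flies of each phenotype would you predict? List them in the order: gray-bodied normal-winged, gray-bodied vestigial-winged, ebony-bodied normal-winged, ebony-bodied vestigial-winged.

225, 75, 75, 25

The 9:3:3:1 ratio has 16 parts, so with N = 400 the expected counts are:
  gray-bodied normal-winged: 400 × 9/16 = 225
  gray-bodied vestigial-winged: 400 × 3/16 = 75
  ebony-bodied normal-winged: 400 × 3/16 = 75
  ebony-bodied vestigial-winged: 400 × 1/16 = 25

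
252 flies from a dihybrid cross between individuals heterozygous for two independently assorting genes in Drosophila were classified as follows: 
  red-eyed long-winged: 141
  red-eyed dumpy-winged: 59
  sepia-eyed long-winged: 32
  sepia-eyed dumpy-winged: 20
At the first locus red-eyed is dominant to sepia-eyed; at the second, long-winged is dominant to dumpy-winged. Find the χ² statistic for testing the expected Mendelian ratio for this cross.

A dihybrid F₂ with independent assortment and complete dominance at both loci gives a 9:3:3:1 phenotypic ratio.
The 9:3:3:1 ratio has 16 parts, so with N = 252 the expected counts are:
  red-eyed long-winged: 252 × 9/16 = 141.75
  red-eyed dumpy-winged: 252 × 3/16 = 47.25
  sepia-eyed long-winged: 252 × 3/16 = 47.25
  sepia-eyed dumpy-winged: 252 × 1/16 = 15.75
χ² = Σ (O − E)² / E
  red-eyed long-winged: (141 − 141.75)² / 141.75 = 0.0040
  red-eyed dumpy-winged: (59 − 47.25)² / 47.25 = 2.9220
  sepia-eyed long-winged: (32 − 47.25)² / 47.25 = 4.9220
  sepia-eyed dumpy-winged: (20 − 15.75)² / 15.75 = 1.1468
χ² = 0.0040 + 2.9220 + 4.9220 + 1.1468 = 8.9948 ≈ 8.995

8.995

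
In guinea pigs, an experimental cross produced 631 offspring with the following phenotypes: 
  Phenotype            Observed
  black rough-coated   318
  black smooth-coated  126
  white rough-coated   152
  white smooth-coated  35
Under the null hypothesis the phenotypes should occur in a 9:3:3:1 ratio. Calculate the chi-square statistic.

14.435

The 9:3:3:1 ratio has 16 parts, so with N = 631 the expected counts are:
  black rough-coated: 631 × 9/16 = 354.9375
  black smooth-coated: 631 × 3/16 = 118.3125
  white rough-coated: 631 × 3/16 = 118.3125
  white smooth-coated: 631 × 1/16 = 39.4375
χ² = Σ (O − E)² / E
  black rough-coated: (318 − 354.9375)² / 354.9375 = 3.8440
  black smooth-coated: (126 − 118.3125)² / 118.3125 = 0.4995
  white rough-coated: (152 − 118.3125)² / 118.3125 = 9.5920
  white smooth-coated: (35 − 39.4375)² / 39.4375 = 0.4993
χ² = 3.8440 + 0.4995 + 9.5920 + 0.4993 = 14.4348 ≈ 14.435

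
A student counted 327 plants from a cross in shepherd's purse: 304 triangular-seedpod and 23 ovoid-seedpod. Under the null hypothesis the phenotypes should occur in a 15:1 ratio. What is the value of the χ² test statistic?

Total ratio parts = 16. Expected numbers out of 327:
  triangular-seedpod: 327 × 15/16 = 306.5625
  ovoid-seedpod: 327 × 1/16 = 20.4375
χ² = Σ (O − E)² / E
  triangular-seedpod: (304 − 306.5625)² / 306.5625 = 0.0214
  ovoid-seedpod: (23 − 20.4375)² / 20.4375 = 0.3213
χ² = 0.0214 + 0.3213 = 0.3427 ≈ 0.343

0.343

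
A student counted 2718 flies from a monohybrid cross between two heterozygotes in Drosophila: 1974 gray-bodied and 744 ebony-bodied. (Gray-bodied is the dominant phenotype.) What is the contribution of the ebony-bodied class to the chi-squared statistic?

6.123

For a monohybrid cross between heterozygotes with complete dominance, the expected phenotypic ratio is 3:1.
Expected counts for N = 2718 under a 3:1 ratio (total parts = 4):
  gray-bodied: 2718 × 3/4 = 2038.5
  ebony-bodied: 2718 × 1/4 = 679.5
Contribution of ebony-bodied: (744 − 679.5)² / 679.5 = 6.1225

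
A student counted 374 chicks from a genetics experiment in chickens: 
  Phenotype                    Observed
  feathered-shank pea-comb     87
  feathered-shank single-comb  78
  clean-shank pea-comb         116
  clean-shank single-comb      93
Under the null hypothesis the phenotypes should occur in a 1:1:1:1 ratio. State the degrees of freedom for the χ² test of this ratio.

A goodness-of-fit test with 4 phenotype classes has df = 4 − 1 = 3.

3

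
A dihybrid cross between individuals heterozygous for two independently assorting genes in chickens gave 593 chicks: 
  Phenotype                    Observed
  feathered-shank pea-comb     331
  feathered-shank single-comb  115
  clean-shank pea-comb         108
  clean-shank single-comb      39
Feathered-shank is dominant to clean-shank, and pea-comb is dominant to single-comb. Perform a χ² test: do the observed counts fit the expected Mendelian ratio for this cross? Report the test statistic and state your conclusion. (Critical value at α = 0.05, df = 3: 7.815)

0.343; consistent

A dihybrid F₂ with independent assortment and complete dominance at both loci gives a 9:3:3:1 phenotypic ratio.
Expected counts for N = 593 under a 9:3:3:1 ratio (total parts = 16):
  feathered-shank pea-comb: 593 × 9/16 = 333.5625
  feathered-shank single-comb: 593 × 3/16 = 111.1875
  clean-shank pea-comb: 593 × 3/16 = 111.1875
  clean-shank single-comb: 593 × 1/16 = 37.0625
χ² = Σ (O − E)² / E
  feathered-shank pea-comb: (331 − 333.5625)² / 333.5625 = 0.0197
  feathered-shank single-comb: (115 − 111.1875)² / 111.1875 = 0.1307
  clean-shank pea-comb: (108 − 111.1875)² / 111.1875 = 0.0914
  clean-shank single-comb: (39 − 37.0625)² / 37.0625 = 0.1013
χ² = 0.0197 + 0.1307 + 0.0914 + 0.1013 = 0.3431 ≈ 0.343
Degrees of freedom = 4 − 1 = 3; critical value at α = 0.05 is 7.815.
Since 0.343 < 7.815, we fail to reject the null hypothesis — the data are consistent with the 9:3:3:1 ratio.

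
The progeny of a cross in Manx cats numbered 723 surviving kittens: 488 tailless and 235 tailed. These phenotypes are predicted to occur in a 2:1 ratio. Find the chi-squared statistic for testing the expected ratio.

0.224

The 2:1 ratio has 3 parts, so with N = 723 the expected counts are:
  tailless: 723 × 2/3 = 482
  tailed: 723 × 1/3 = 241
χ² = Σ (O − E)² / E
  tailless: (488 − 482)² / 482 = 0.0747
  tailed: (235 − 241)² / 241 = 0.1494
χ² = 0.0747 + 0.1494 = 0.2241 ≈ 0.224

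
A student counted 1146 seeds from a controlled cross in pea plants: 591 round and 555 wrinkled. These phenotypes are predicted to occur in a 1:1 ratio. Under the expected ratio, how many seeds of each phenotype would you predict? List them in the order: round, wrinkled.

Under the 1:1 hypothesis (Σ ratio = 2, N = 1146):
  round: 1146 × 1/2 = 573
  wrinkled: 1146 × 1/2 = 573

573, 573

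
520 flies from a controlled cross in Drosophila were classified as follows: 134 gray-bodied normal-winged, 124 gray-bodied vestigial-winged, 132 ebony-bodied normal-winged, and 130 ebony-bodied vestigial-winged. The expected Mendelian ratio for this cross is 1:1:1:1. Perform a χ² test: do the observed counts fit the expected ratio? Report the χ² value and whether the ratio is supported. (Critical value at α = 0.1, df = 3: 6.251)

0.431; consistent

The 1:1:1:1 ratio has 4 parts, so with N = 520 the expected counts are:
  gray-bodied normal-winged: 520 × 1/4 = 130
  gray-bodied vestigial-winged: 520 × 1/4 = 130
  ebony-bodied normal-winged: 520 × 1/4 = 130
  ebony-bodied vestigial-winged: 520 × 1/4 = 130
χ² = Σ (O − E)² / E
  gray-bodied normal-winged: (134 − 130)² / 130 = 0.1231
  gray-bodied vestigial-winged: (124 − 130)² / 130 = 0.2769
  ebony-bodied normal-winged: (132 − 130)² / 130 = 0.0308
  ebony-bodied vestigial-winged: (130 − 130)² / 130 = 0.0000
χ² = 0.1231 + 0.2769 + 0.0308 + 0.0000 = 0.4308 ≈ 0.431
Degrees of freedom = 4 − 1 = 3; critical value at α = 0.1 is 6.251.
Since 0.431 < 6.251, we fail to reject the null hypothesis — the data are consistent with the 1:1:1:1 ratio.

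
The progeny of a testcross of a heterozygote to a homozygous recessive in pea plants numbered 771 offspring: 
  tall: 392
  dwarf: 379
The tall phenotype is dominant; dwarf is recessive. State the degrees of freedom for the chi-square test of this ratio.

A testcross of a heterozygote (Aa × aa) gives a 1:1 phenotypic ratio.
A goodness-of-fit test with 2 phenotype classes has df = 2 − 1 = 1.

1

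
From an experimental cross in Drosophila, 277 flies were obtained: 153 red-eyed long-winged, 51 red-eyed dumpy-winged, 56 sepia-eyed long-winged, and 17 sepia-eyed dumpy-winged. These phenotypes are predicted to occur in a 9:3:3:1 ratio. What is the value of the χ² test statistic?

0.391

Total ratio parts = 16. Expected numbers out of 277:
  red-eyed long-winged: 277 × 9/16 = 155.8125
  red-eyed dumpy-winged: 277 × 3/16 = 51.9375
  sepia-eyed long-winged: 277 × 3/16 = 51.9375
  sepia-eyed dumpy-winged: 277 × 1/16 = 17.3125
χ² = Σ (O − E)² / E
  red-eyed long-winged: (153 − 155.8125)² / 155.8125 = 0.0508
  red-eyed dumpy-winged: (51 − 51.9375)² / 51.9375 = 0.0169
  sepia-eyed long-winged: (56 − 51.9375)² / 51.9375 = 0.3178
  sepia-eyed dumpy-winged: (17 − 17.3125)² / 17.3125 = 0.0056
χ² = 0.0508 + 0.0169 + 0.3178 + 0.0056 = 0.3911 ≈ 0.391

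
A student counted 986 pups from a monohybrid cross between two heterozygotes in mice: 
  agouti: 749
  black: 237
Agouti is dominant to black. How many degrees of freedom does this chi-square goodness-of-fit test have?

For a monohybrid cross between heterozygotes with complete dominance, the expected phenotypic ratio is 3:1.
A goodness-of-fit test with 2 phenotype classes has df = 2 − 1 = 1.

1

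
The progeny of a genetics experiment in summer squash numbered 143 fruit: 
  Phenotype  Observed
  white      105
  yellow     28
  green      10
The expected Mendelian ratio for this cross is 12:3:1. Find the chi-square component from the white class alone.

0.047

Total ratio parts = 16. Expected numbers out of 143:
  white: 143 × 12/16 = 107.25
  yellow: 143 × 3/16 = 26.8125
  green: 143 × 1/16 = 8.9375
Contribution of white: (105 − 107.25)² / 107.25 = 0.0472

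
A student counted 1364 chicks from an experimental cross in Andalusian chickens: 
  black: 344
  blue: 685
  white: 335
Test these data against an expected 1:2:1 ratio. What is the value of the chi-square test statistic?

0.145

The 1:2:1 ratio has 4 parts, so with N = 1364 the expected counts are:
  black: 1364 × 1/4 = 341
  blue: 1364 × 2/4 = 682
  white: 1364 × 1/4 = 341
χ² = Σ (O − E)² / E
  black: (344 − 341)² / 341 = 0.0264
  blue: (685 − 682)² / 682 = 0.0132
  white: (335 − 341)² / 341 = 0.1056
χ² = 0.0264 + 0.0132 + 0.1056 = 0.1452 ≈ 0.145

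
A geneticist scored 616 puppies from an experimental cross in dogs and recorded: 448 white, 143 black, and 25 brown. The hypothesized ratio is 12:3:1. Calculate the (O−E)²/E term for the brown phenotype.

4.734

Expected counts for N = 616 under a 12:3:1 ratio (total parts = 16):
  white: 616 × 12/16 = 462
  black: 616 × 3/16 = 115.5
  brown: 616 × 1/16 = 38.5
Contribution of brown: (25 − 38.5)² / 38.5 = 4.7338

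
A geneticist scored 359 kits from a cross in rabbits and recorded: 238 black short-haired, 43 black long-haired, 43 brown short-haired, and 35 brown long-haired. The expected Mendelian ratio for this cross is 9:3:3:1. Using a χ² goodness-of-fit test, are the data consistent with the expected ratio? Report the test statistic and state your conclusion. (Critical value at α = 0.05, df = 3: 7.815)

The 9:3:3:1 ratio has 16 parts, so with N = 359 the expected counts are:
  black short-haired: 359 × 9/16 = 201.9375
  black long-haired: 359 × 3/16 = 67.3125
  brown short-haired: 359 × 3/16 = 67.3125
  brown long-haired: 359 × 1/16 = 22.4375
χ² = Σ (O − E)² / E
  black short-haired: (238 − 201.9375)² / 201.9375 = 6.4401
  black long-haired: (43 − 67.3125)² / 67.3125 = 8.7814
  brown short-haired: (43 − 67.3125)² / 67.3125 = 8.7814
  brown long-haired: (35 − 22.4375)² / 22.4375 = 7.0336
χ² = 6.4401 + 8.7814 + 8.7814 + 7.0336 = 31.0365 ≈ 31.037
Degrees of freedom = 4 − 1 = 3; critical value at α = 0.05 is 7.815.
Since 31.037 > 7.815, we reject the null hypothesis — the data do not fit the 9:3:3:1 ratio.

31.037; not consistent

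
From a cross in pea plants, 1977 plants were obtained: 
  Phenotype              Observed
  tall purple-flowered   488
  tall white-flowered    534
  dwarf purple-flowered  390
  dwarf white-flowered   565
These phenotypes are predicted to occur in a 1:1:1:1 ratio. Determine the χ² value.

35.393

Expected counts for N = 1977 under a 1:1:1:1 ratio (total parts = 4):
  tall purple-flowered: 1977 × 1/4 = 494.25
  tall white-flowered: 1977 × 1/4 = 494.25
  dwarf purple-flowered: 1977 × 1/4 = 494.25
  dwarf white-flowered: 1977 × 1/4 = 494.25
χ² = Σ (O − E)² / E
  tall purple-flowered: (488 − 494.25)² / 494.25 = 0.0790
  tall white-flowered: (534 − 494.25)² / 494.25 = 3.1969
  dwarf purple-flowered: (390 − 494.25)² / 494.25 = 21.9890
  dwarf white-flowered: (565 − 494.25)² / 494.25 = 10.1276
χ² = 0.0790 + 3.1969 + 21.9890 + 10.1276 = 35.3925 ≈ 35.393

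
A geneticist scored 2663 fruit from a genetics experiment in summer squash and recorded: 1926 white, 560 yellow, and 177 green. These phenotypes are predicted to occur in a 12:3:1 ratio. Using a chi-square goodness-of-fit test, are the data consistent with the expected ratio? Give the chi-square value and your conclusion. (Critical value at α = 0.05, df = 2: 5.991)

10.588; not consistent

Expected counts for N = 2663 under a 12:3:1 ratio (total parts = 16):
  white: 2663 × 12/16 = 1997.25
  yellow: 2663 × 3/16 = 499.3125
  green: 2663 × 1/16 = 166.4375
χ² = Σ (O − E)² / E
  white: (1926 − 1997.25)² / 1997.25 = 2.5418
  yellow: (560 − 499.3125)² / 499.3125 = 7.3761
  green: (177 − 166.4375)² / 166.4375 = 0.6703
χ² = 2.5418 + 7.3761 + 0.6703 = 10.5882 ≈ 10.588
Degrees of freedom = 3 − 1 = 2; critical value at α = 0.05 is 5.991.
Since 10.588 > 5.991, we reject the null hypothesis — the data do not fit the 12:3:1 ratio.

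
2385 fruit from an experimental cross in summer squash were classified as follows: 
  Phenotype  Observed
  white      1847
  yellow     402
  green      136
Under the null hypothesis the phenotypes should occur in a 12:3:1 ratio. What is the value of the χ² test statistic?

Under the 12:3:1 hypothesis (Σ ratio = 16, N = 2385):
  white: 2385 × 12/16 = 1788.75
  yellow: 2385 × 3/16 = 447.1875
  green: 2385 × 1/16 = 149.0625
χ² = Σ (O − E)² / E
  white: (1847 − 1788.75)² / 1788.75 = 1.8969
  yellow: (402 − 447.1875)² / 447.1875 = 4.5661
  green: (136 − 149.0625)² / 149.0625 = 1.1447
χ² = 1.8969 + 4.5661 + 1.1447 = 7.6077 ≈ 7.608

7.608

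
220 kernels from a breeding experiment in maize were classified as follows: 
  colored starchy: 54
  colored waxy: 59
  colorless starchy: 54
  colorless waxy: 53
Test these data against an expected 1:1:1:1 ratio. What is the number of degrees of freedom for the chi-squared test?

3

A goodness-of-fit test with 4 phenotype classes has df = 4 − 1 = 3.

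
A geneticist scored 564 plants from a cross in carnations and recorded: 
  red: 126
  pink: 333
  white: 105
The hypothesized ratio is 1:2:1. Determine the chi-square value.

20.011

The 1:2:1 ratio has 4 parts, so with N = 564 the expected counts are:
  red: 564 × 1/4 = 141
  pink: 564 × 2/4 = 282
  white: 564 × 1/4 = 141
χ² = Σ (O − E)² / E
  red: (126 − 141)² / 141 = 1.5957
  pink: (333 − 282)² / 282 = 9.2234
  white: (105 − 141)² / 141 = 9.1915
χ² = 1.5957 + 9.2234 + 9.1915 = 20.0106 ≈ 20.011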